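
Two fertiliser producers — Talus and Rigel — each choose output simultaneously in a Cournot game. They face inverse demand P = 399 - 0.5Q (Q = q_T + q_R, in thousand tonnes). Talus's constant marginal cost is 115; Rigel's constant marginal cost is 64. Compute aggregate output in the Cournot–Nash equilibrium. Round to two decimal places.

Talus's profit: π_T = (399 - 0.5Q)q_T - (115q_T). Setting ∂π_T/∂q_T = 0: 284 - q_T - (1/2)(q_R) = 0.
Rigel's profit: π_R = (399 - 0.5Q)q_R - (64q_R). Setting ∂π_R/∂q_R = 0: 335 - q_R - (1/2)(q_T) = 0.
Rearranging gives the reaction functions q_T = (284 - (1/2)q_R) and q_R = (335 - (1/2)q_T).
Substituting one into the other gives q_T = 466/3 and q_R = 772/3.
Total output Q = 466/3 + 772/3 = 1238/3.

412.67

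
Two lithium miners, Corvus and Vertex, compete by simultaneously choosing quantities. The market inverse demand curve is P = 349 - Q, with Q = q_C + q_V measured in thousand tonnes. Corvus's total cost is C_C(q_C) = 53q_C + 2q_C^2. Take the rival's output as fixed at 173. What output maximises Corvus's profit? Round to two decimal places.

20.50

With the rival's output fixed at 173, Corvus's profit is π_C = (349 - 173 - q_C)q_C - (53q_C + 2q_C²) = (176 - q_C)q_C - (53q_C + 2q_C²).
∂π_C/∂q_C = 123 - 6q_C = 0, so q_C = 41/2.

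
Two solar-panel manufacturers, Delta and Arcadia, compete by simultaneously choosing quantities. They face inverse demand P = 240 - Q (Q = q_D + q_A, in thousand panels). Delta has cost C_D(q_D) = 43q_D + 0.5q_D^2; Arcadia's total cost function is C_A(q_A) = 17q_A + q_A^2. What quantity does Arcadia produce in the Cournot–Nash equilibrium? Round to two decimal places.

Delta's profit: π_D = (240 - Q)q_D - (43q_D + (1/2)q_D²). Setting ∂π_D/∂q_D = 0: 197 - 3q_D - (q_A) = 0.
Arcadia's first-order condition: 223 - 4q_A - (q_D) = 0.
Rearranging gives the reaction functions q_D = (197 - q_A)/3 and q_A = (223 - q_D)/4.
Substituting one into the other gives q_D = 565/11 and q_A = 472/11.

42.91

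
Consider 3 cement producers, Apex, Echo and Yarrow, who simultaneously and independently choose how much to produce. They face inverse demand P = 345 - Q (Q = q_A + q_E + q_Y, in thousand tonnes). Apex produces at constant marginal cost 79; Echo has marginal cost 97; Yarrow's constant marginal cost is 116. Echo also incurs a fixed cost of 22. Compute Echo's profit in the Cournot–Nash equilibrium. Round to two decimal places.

3853.06

Apex's profit: π_A = (345 - Q)q_A - (79q_A). Setting ∂π_A/∂q_A = 0: 266 - 2q_A - (q_E + q_Y) = 0.
Echo's profit: π_E = (345 - Q)q_E - (97q_E). Setting ∂π_E/∂q_E = 0: 248 - 2q_E - (q_A + q_Y) = 0.
Yarrow's first-order condition: 229 - 2q_Y - (q_A + q_E) = 0.
Adding the 3 first-order conditions: 743 − 4Q = 0, so Q = 743/4.
Back-substituting: q_A = (266 − 743/4) = 321/4, q_E = (248 − 743/4) = 249/4, q_Y = (229 − 743/4) = 173/4.
Price P = 345 - 743/4 = 637/4.
Echo's profit: (637/4 - 97)·(249/4) - 22 = 3853.0625.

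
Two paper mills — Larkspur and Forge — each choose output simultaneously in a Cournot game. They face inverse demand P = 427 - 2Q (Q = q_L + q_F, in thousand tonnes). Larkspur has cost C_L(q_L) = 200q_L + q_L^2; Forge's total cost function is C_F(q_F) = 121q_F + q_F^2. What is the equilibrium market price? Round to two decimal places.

Larkspur's profit: π_L = (427 - 2Q)q_L - (200q_L + q_L²). Setting ∂π_L/∂q_L = 0: 227 - 6q_L - 2(q_F) = 0.
Forge's first-order condition: 306 - 6q_F - 2(q_L) = 0.
So q_L = (227 - 2q_F)/6 and q_F = (306 - 2q_L)/6.
Substituting one into the other gives q_L = 375/16 and q_F = 691/16.
Total output Q = 533/8, so price P = 427 - 2·(533/8) = 1175/4.

293.75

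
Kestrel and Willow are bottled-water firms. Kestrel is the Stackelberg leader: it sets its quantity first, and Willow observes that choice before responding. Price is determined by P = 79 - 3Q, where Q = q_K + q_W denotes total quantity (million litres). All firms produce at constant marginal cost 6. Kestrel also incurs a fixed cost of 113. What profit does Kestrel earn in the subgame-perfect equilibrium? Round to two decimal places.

109.04

The follower Willow best-responds to any q_K: π_W = (79 - 3Q)q_W - 6q_W.
∂π_W/∂q_W = 73 - 3q_K - 6q_W = 0 gives the reaction function q_W = (73 - 3q_K)/6.
Kestrel substitutes q_W(q_K) into its own profit: π_K = q_K(79 - 3q_K - (73 - 3q_K)/2) - 6q_K = (85/2 - (3/2)q_K)q_K - 6q_K.
Maximising: ∂π_K/∂q_K = 73/2 - 3q_K = 0, giving q_K = 73/6.
Then q_W = (73 - 3·(73/6))/6 = 73/12.
Price P = 79 - 3·(73/4) = 97/4.
Kestrel's profit: (97/4 - 6)·(73/6) - 113 = 109.0417.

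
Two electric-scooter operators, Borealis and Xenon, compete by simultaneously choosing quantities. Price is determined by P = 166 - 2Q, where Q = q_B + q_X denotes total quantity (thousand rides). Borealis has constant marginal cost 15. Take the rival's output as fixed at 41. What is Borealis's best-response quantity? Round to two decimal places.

17.25

With the rival's output fixed at 41, Borealis's profit is π_B = (166 - 2·41 - 2q_B)q_B - (15q_B) = (84 - 2q_B)q_B - (15q_B).
∂π_B/∂q_B = 69 - 4q_B = 0, so q_B = 69/4.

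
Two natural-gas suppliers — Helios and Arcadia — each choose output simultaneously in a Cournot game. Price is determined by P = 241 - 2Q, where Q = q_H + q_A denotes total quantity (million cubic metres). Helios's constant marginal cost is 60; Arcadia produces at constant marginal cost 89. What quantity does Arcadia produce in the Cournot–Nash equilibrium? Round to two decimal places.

20.50

Helios's profit: π_H = (241 - 2Q)q_H - (60q_H). Setting ∂π_H/∂q_H = 0: 181 - 4q_H - 2(q_A) = 0.
Arcadia's first-order condition: 152 - 4q_A - 2(q_H) = 0.
Best responses: q_H = (181 - 2q_A)/4, q_A = (152 - 2q_H)/4.
Substituting one into the other gives q_H = 35 and q_A = 41/2.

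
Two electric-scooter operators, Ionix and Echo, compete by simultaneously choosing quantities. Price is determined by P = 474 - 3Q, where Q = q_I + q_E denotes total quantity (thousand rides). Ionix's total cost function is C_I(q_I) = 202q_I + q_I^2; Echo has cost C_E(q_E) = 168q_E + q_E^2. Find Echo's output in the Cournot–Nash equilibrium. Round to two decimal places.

29.67

Ionix's profit: π_I = (474 - 3Q)q_I - (202q_I + q_I²). Setting ∂π_I/∂q_I = 0: 272 - 8q_I - 3(q_E) = 0.
Echo's first-order condition: 306 - 8q_E - 3(q_I) = 0.
So q_I = (272 - 3q_E)/8 and q_E = (306 - 3q_I)/8.
Substituting one into the other gives q_I = 1258/55 and q_E = 1632/55.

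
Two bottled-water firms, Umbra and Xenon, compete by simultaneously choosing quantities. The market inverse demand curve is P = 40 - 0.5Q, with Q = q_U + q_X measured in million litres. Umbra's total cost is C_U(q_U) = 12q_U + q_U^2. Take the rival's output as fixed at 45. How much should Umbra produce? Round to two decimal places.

1.83

With the rival's output fixed at 45, Umbra's profit is π_U = (40 - (1/2)·45 - (1/2)q_U)q_U - (12q_U + q_U²) = (35/2 - (1/2)q_U)q_U - (12q_U + q_U²).
∂π_U/∂q_U = 11/2 - 3q_U = 0, so q_U = 11/6.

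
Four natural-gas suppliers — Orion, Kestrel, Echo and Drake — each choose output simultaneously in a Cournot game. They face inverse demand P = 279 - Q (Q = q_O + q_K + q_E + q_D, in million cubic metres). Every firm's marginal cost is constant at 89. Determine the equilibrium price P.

Each firm earns π_i = (279 - Q)q_i - 89q_i.
Setting ∂π_i/∂q_i = 0 with rivals' quantities fixed: 190 - 2q_i - Σ_{j≠i} q_j = 0.
By symmetry each firm produces the same amount; substituting Σ_{j≠i} q_j = 3q_i yields q_i = 190/5 = 38.
Total output Q = 152, so price P = 279 - 152 = 127.

127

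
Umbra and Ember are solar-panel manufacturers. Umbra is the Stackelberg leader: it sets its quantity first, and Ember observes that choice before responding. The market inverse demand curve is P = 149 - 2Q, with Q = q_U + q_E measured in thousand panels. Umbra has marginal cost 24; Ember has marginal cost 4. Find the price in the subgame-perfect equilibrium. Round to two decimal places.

50.25

Solve by backward induction. Given q_U, the follower Ember maximises π_E = (149 - 2q_U - 2q_E)q_E - 4q_E.
Setting the follower's marginal profit to zero, 145 - 2q_U - 4q_E = 0, i.e. q_E = (145 - 2q_U)/4.
Umbra substitutes q_E(q_U) into its own profit: π_U = q_U(149 - 2q_U - (145 - 2q_U)/2) - 24q_U = (153/2 - q_U)q_U - 24q_U.
The leader's first-order condition 105/2 - 2q_U = 0 yields q_U = 105/4.
Then q_E = (145 - 2·(105/4))/4 = 185/8.
Total output Q = 395/8, so price P = 149 - 2·(395/8) = 201/4.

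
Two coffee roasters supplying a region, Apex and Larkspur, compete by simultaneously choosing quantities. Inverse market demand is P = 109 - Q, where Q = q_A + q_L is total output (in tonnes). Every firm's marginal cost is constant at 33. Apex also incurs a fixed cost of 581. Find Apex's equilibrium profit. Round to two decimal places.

A representative firm's profit is π_i = q_i(109 - Q) - 33q_i.
Setting ∂π_i/∂q_i = 0 with rivals' quantities fixed: 76 - 2q_i - q_j = 0.
By symmetry each firm produces the same amount; substituting q_j = q_i yields q_i = 76/3.
Price P = 109 - 152/3 = 175/3.
Apex's profit: (175/3 - 33)·(76/3) - 581 = 547/9.

60.78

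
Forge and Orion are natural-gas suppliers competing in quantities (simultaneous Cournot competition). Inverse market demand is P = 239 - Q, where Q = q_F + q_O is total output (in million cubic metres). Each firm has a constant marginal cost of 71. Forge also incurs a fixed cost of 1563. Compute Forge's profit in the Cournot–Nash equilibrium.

1573

A representative firm's profit is π_i = q_i(239 - Q) - 71q_i.
First-order condition (treating rivals' output as given): 168 - 2q_i - q_j = 0.
By symmetry each firm produces the same amount; substituting q_j = q_i yields q_i = 168/3 = 56.
Price P = 239 - 112 = 127.
Forge's profit: (127 - 71)·56 - 1563 = 1573.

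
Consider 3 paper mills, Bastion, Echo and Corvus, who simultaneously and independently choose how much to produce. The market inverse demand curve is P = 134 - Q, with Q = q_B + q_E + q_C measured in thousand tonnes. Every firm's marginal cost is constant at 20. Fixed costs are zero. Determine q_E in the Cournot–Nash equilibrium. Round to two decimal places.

28.50

Each firm earns π_i = (134 - Q)q_i - 20q_i.
Setting ∂π_i/∂q_i = 0 with rivals' quantities fixed: 114 - 2q_i - Σ_{j≠i} q_j = 0.
With identical firms every q_j equals q_i, so Σ_{j≠i} q_j = 2q_i and 114 = 4q_i, giving q_i = 57/2.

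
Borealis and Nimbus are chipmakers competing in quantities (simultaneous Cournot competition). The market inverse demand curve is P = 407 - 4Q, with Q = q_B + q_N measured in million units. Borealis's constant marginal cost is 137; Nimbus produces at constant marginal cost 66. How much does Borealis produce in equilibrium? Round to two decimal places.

16.58

Borealis's profit: π_B = (407 - 4Q)q_B - (137q_B). Setting ∂π_B/∂q_B = 0: 270 - 8q_B - 4(q_N) = 0.
Nimbus's profit: π_N = (407 - 4Q)q_N - (66q_N). Setting ∂π_N/∂q_N = 0: 341 - 8q_N - 4(q_B) = 0.
Best responses: q_B = (270 - 4q_N)/8, q_N = (341 - 4q_B)/8.
Substituting one into the other gives q_B = 199/12 and q_N = 103/3.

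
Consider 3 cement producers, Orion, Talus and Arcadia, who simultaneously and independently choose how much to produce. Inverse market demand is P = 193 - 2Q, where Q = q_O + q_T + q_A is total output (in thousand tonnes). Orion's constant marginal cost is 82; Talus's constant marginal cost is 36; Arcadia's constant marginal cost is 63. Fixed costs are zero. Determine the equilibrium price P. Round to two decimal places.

Orion's profit: π_O = (193 - 2Q)q_O - (82q_O). Setting ∂π_O/∂q_O = 0: 111 - 4q_O - 2(q_T + q_A) = 0.
Talus's profit: π_T = (193 - 2Q)q_T - (36q_T). Setting ∂π_T/∂q_T = 0: 157 - 4q_T - 2(q_O + q_A) = 0.
Arcadia's first-order condition: 130 - 4q_A - 2(q_O + q_T) = 0.
Adding the 3 first-order conditions: 398 − 8Q = 0, so Q = 199/4.
Back-substituting: q_O = (111 − 199/2)/2 = 23/4, q_T = (157 − 199/2)/2 = 115/4, q_A = (130 − 199/2)/2 = 61/4.
Total output Q = 199/4, so price P = 193 - 2·(199/4) = 187/2.

93.50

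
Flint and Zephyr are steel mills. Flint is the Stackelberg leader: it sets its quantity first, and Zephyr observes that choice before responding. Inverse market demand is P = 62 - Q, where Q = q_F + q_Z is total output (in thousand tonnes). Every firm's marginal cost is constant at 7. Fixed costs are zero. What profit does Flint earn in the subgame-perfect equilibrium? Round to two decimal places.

378.13

The follower Zephyr best-responds to any q_F: π_Z = (62 - Q)q_Z - 7q_Z.
∂π_Z/∂q_Z = 55 - q_F - 2q_Z = 0 gives the reaction function q_Z = (55 - q_F)/2.
Flint substitutes q_Z(q_F) into its own profit: π_F = q_F(62 - q_F - (55 - q_F)/2) - 7q_F = (69/2 - (1/2)q_F)q_F - 7q_F.
The leader's first-order condition 55/2 - q_F = 0 yields q_F = 55/2.
Then q_Z = (55 - 55/2)/2 = 55/4.
Price P = 62 - 165/4 = 83/4.
Flint's profit: (83/4 - 7)·(55/2) = 378.1250.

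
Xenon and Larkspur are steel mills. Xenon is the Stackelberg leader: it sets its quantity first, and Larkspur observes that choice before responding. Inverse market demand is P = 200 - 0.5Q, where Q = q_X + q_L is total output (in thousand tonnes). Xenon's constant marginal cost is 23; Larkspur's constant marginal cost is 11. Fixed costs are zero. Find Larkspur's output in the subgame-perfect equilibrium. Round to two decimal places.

Solve by backward induction. Given q_X, the follower Larkspur maximises π_L = (200 - (1/2)q_X - (1/2)q_L)q_L - 11q_L.
∂π_L/∂q_L = 189 - (1/2)q_X - q_L = 0 gives the reaction function q_L = (189 - (1/2)q_X).
Xenon substitutes q_L(q_X) into its own profit: π_X = q_X(200 - (1/2)q_X - (189 - (1/2)q_X)/2) - 23q_X = (211/2 - (1/4)q_X)q_X - 23q_X.
The leader's first-order condition 165/2 - (1/2)q_X = 0 yields q_X = 165.
Then q_L = (189 - (1/2)·165) = 213/2.

106.50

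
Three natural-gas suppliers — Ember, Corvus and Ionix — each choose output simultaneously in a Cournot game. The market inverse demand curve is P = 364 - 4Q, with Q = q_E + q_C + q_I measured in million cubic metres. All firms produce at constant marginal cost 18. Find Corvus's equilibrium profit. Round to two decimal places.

A representative firm's profit is π_i = q_i(364 - 4Q) - 18q_i.
Setting ∂π_i/∂q_i = 0 with rivals' quantities fixed: 346 - 8q_i - 4·Σ_{j≠i} q_j = 0.
With identical firms every q_j equals q_i, so Σ_{j≠i} q_j = 2q_i and 346 = 16q_i, giving q_i = 173/8.
Price P = 364 - 4·(519/8) = 209/2.
Corvus's profit: (209/2 - 18)·(173/8) = 1870.5625.

1870.56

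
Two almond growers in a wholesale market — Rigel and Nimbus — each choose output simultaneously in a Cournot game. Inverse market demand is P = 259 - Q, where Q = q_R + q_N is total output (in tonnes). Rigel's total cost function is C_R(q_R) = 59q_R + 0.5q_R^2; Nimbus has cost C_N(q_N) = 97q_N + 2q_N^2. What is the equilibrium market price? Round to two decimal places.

Rigel's profit: π_R = (259 - Q)q_R - (59q_R + (1/2)q_R²). Setting ∂π_R/∂q_R = 0: 200 - 3q_R - (q_N) = 0.
Nimbus's first-order condition: 162 - 6q_N - (q_R) = 0.
So q_R = (200 - q_N)/3 and q_N = (162 - q_R)/6.
Solving the pair: q_R = 1038/17, q_N = 286/17.
Total output Q = 1324/17, so price P = 259 - 1324/17 = 181.1176.

181.12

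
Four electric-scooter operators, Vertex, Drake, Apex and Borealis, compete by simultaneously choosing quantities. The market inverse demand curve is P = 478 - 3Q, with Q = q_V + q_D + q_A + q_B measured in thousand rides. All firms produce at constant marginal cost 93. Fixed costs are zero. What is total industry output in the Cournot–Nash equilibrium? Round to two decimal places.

A representative firm's profit is π_i = q_i(478 - 3Q) - 93q_i.
Setting ∂π_i/∂q_i = 0 with rivals' quantities fixed: 385 - 6q_i - 3·Σ_{j≠i} q_j = 0.
With identical firms every q_j equals q_i, so Σ_{j≠i} q_j = 3q_i and 385 = 15q_i, giving q_i = 77/3.
Total output Q = 77/3 + 77/3 + 77/3 + 77/3 = 308/3.

102.67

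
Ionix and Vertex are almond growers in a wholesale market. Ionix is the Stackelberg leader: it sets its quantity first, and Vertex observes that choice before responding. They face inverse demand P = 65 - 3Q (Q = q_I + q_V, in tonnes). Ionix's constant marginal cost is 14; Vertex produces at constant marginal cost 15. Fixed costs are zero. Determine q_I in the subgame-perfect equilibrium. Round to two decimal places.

Solve by backward induction. Given q_I, the follower Vertex maximises π_V = (65 - 3q_I - 3q_V)q_V - 15q_V.
∂π_V/∂q_V = 50 - 3q_I - 6q_V = 0 gives the reaction function q_V = (50 - 3q_I)/6.
Ionix substitutes q_V(q_I) into its own profit: π_I = q_I(65 - 3q_I - (50 - 3q_I)/2) - 14q_I = (40 - (3/2)q_I)q_I - 14q_I.
The leader's first-order condition 26 - 3q_I = 0 yields q_I = 26/3.
Then q_V = (50 - 3·(26/3))/6 = 4.

8.67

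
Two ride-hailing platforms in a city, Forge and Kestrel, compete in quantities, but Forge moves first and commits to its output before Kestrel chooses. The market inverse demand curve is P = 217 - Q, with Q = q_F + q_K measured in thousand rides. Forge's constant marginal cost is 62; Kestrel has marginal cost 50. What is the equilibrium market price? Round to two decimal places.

Solve by backward induction. Given q_F, the follower Kestrel maximises π_K = (217 - q_F - q_K)q_K - 50q_K.
∂π_K/∂q_K = 167 - q_F - 2q_K = 0 gives the reaction function q_K = (167 - q_F)/2.
Forge substitutes q_K(q_F) into its own profit: π_F = q_F(217 - q_F - (167 - q_F)/2) - 62q_F = (267/2 - (1/2)q_F)q_F - 62q_F.
The leader's first-order condition 143/2 - q_F = 0 yields q_F = 143/2.
Then q_K = (167 - 143/2)/2 = 191/4.
Total output Q = 477/4, so price P = 217 - 477/4 = 391/4.

97.75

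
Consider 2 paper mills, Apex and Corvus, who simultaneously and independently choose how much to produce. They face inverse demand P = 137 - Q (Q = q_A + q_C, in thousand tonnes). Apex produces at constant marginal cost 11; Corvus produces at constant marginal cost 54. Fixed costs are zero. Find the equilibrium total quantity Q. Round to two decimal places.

69.67

Apex's profit: π_A = (137 - Q)q_A - (11q_A). Setting ∂π_A/∂q_A = 0: 126 - 2q_A - (q_C) = 0.
Corvus's profit: π_C = (137 - Q)q_C - (54q_C). Setting ∂π_C/∂q_C = 0: 83 - 2q_C - (q_A) = 0.
Best responses: q_A = (126 - q_C)/2, q_C = (83 - q_A)/2.
Substituting one into the other gives q_A = 169/3 and q_C = 40/3.
Total output Q = 169/3 + 40/3 = 209/3.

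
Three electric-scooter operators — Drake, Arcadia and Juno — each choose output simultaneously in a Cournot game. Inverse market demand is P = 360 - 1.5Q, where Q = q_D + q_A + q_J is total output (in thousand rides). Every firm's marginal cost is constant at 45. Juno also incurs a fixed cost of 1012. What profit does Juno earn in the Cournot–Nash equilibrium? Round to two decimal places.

3122.38

A representative firm's profit is π_i = q_i(360 - 1.5Q) - 45q_i.
First-order condition (treating rivals' output as given): 315 - 3q_i - (3/2)·Σ_{j≠i} q_j = 0.
By symmetry each firm produces the same amount; substituting Σ_{j≠i} q_j = 2q_i yields q_i = 315/6 = 105/2.
Price P = 360 - (3/2)·(315/2) = 495/4.
Juno's profit: (495/4 - 45)·(105/2) - 1012 = 3122.3750.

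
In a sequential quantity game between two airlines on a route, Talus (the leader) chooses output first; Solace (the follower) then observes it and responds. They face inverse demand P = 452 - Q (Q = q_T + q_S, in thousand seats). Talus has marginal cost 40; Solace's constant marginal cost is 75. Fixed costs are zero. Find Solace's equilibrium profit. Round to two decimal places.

The follower Solace best-responds to any q_T: π_S = (452 - Q)q_S - 75q_S.
∂π_S/∂q_S = 377 - q_T - 2q_S = 0 gives the reaction function q_S = (377 - q_T)/2.
The leader anticipates this reaction. Substituting into P = 452 - Q gives P = 527/2 - (1/2)q_T, so π_T = (527/2 - (1/2)q_T)q_T - 40q_T.
The leader's first-order condition 447/2 - q_T = 0 yields q_T = 447/2.
Then q_S = (377 - 447/2)/2 = 307/4.
Price P = 452 - 1201/4 = 607/4.
Solace's profit: (607/4 - 75)·(307/4) = 5890.5625.

5890.56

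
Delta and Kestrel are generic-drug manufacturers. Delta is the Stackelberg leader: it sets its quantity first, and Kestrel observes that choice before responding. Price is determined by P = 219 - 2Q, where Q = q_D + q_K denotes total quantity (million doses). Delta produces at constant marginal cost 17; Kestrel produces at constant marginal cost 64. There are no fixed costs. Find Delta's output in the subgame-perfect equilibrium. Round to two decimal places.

62.25

Solve by backward induction. Given q_D, the follower Kestrel maximises π_K = (219 - 2q_D - 2q_K)q_K - 64q_K.
Follower FOC: 155 - 2q_D - 4q_K = 0, so q_K(q_D) = (155 - 2q_D)/4.
The leader anticipates this reaction. Substituting into P = 219 - 2Q gives P = 283/2 - q_D, so π_D = (283/2 - q_D)q_D - 17q_D.
Leader FOC: 249/2 - 2q_D = 0, so q_D = 249/4.
Then q_K = (155 - 2·(249/4))/4 = 61/8.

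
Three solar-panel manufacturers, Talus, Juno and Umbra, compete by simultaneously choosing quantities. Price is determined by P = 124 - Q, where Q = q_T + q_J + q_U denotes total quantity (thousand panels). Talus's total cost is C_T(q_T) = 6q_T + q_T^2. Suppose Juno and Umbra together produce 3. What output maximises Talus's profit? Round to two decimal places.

28.75

With rivals' combined output fixed at 3, Talus's profit is π_T = (124 - 3 - q_T)q_T - (6q_T + q_T²) = (121 - q_T)q_T - (6q_T + q_T²).
∂π_T/∂q_T = 115 - 4q_T = 0, so q_T = 115/4.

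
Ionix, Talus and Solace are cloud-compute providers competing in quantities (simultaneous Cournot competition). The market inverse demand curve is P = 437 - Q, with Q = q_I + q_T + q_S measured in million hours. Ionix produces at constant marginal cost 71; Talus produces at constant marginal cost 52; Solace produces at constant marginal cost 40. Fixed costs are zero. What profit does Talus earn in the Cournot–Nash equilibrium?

9604

Ionix's profit: π_I = (437 - Q)q_I - (71q_I). Setting ∂π_I/∂q_I = 0: 366 - 2q_I - (q_T + q_S) = 0.
Talus's profit: π_T = (437 - Q)q_T - (52q_T). Setting ∂π_T/∂q_T = 0: 385 - 2q_T - (q_I + q_S) = 0.
Solace's first-order condition: 397 - 2q_S - (q_I + q_T) = 0.
Adding the 3 conditions: 1148 − 2Q − 2Q = 0, i.e. Q = 287.
Back-substituting: q_I = (366 − 287) = 79, q_T = (385 − 287) = 98, q_S = (397 − 287) = 110.
Price P = 437 - 287 = 150.
Talus's profit: (150 - 52)·98 = 9604.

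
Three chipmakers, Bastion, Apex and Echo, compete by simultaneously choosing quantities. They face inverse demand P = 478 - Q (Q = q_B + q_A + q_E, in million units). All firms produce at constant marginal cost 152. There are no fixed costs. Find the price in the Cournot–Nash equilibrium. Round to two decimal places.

233.50

Each firm earns π_i = (478 - Q)q_i - 152q_i.
First-order condition (treating rivals' output as given): 326 - 2q_i - Σ_{j≠i} q_j = 0.
By symmetry each firm produces the same amount; substituting Σ_{j≠i} q_j = 2q_i yields q_i = 326/4 = 163/2.
Total output Q = 489/2, so price P = 478 - 489/2 = 467/2.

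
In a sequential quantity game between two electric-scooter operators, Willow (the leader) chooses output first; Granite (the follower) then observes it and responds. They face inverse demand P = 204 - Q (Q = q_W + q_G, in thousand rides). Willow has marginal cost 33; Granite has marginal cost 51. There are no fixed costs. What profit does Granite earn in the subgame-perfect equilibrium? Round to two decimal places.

Solve by backward induction. Given q_W, the follower Granite maximises π_G = (204 - q_W - q_G)q_G - 51q_G.
Follower FOC: 153 - q_W - 2q_G = 0, so q_G(q_W) = (153 - q_W)/2.
The leader anticipates this reaction. Substituting into P = 204 - Q gives P = 255/2 - (1/2)q_W, so π_W = (255/2 - (1/2)q_W)q_W - 33q_W.
The leader's first-order condition 189/2 - q_W = 0 yields q_W = 189/2.
Then q_G = (153 - 189/2)/2 = 117/4.
Price P = 204 - 495/4 = 321/4.
Granite's profit: (321/4 - 51)·(117/4) = 855.5625.

855.56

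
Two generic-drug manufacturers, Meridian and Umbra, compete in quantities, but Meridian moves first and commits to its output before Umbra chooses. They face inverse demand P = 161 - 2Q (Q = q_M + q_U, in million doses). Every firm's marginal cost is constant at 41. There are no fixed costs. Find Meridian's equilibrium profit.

900

The follower Umbra best-responds to any q_M: π_U = (161 - 2Q)q_U - 41q_U.
∂π_U/∂q_U = 120 - 2q_M - 4q_U = 0 gives the reaction function q_U = (120 - 2q_M)/4.
Meridian substitutes q_U(q_M) into its own profit: π_M = q_M(161 - 2q_M - (120 - 2q_M)/2) - 41q_M = (101 - q_M)q_M - 41q_M.
The leader's first-order condition 60 - 2q_M = 0 yields q_M = 30.
Then q_U = (120 - 2·30)/4 = 15.
Price P = 161 - 2·45 = 71.
Meridian's profit: (71 - 41)·30 = 900.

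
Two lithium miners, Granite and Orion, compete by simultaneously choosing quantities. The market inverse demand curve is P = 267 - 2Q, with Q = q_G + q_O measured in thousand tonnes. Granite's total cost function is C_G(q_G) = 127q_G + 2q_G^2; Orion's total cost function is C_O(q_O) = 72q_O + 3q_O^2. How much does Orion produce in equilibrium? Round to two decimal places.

Granite's profit: π_G = (267 - 2Q)q_G - (127q_G + 2q_G²). Setting ∂π_G/∂q_G = 0: 140 - 8q_G - 2(q_O) = 0.
Orion's first-order condition: 195 - 10q_O - 2(q_G) = 0.
Rearranging gives the reaction functions q_G = (140 - 2q_O)/8 and q_O = (195 - 2q_G)/10.
Substituting one into the other gives q_G = 505/38 and q_O = 320/19.

16.84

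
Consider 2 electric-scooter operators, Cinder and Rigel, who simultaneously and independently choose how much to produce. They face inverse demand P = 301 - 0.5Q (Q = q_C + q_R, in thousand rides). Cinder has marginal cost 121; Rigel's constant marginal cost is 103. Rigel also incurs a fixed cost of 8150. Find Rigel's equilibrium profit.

2218

Cinder's profit: π_C = (301 - 0.5Q)q_C - (121q_C). Setting ∂π_C/∂q_C = 0: 180 - q_C - (1/2)(q_R) = 0.
Rigel's profit: π_R = (301 - 0.5Q)q_R - (103q_R). Setting ∂π_R/∂q_R = 0: 198 - q_R - (1/2)(q_C) = 0.
So q_C = (180 - (1/2)q_R) and q_R = (198 - (1/2)q_C).
Solving the pair: q_C = 108, q_R = 144.
Price P = 301 - (1/2)·252 = 175.
Rigel's profit: (175 - 103)·144 - 8150 = 2218.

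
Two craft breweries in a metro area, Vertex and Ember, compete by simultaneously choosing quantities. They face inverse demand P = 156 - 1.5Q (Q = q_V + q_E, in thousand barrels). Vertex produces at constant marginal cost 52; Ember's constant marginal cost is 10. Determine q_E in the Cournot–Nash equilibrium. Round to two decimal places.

41.78

Vertex's profit: π_V = (156 - 1.5Q)q_V - (52q_V). Setting ∂π_V/∂q_V = 0: 104 - 3q_V - (3/2)(q_E) = 0.
Ember's profit: π_E = (156 - 1.5Q)q_E - (10q_E). Setting ∂π_E/∂q_E = 0: 146 - 3q_E - (3/2)(q_V) = 0.
Rearranging gives the reaction functions q_V = (104 - (3/2)q_E)/3 and q_E = (146 - (3/2)q_V)/3.
Solving the pair: q_V = 124/9, q_E = 376/9.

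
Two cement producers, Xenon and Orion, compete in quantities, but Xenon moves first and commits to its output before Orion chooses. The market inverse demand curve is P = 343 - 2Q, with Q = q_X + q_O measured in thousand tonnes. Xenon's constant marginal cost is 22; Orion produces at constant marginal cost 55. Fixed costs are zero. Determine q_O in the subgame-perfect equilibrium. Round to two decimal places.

Solve by backward induction. Given q_X, the follower Orion maximises π_O = (343 - 2q_X - 2q_O)q_O - 55q_O.
∂π_O/∂q_O = 288 - 2q_X - 4q_O = 0 gives the reaction function q_O = (288 - 2q_X)/4.
Xenon substitutes q_O(q_X) into its own profit: π_X = q_X(343 - 2q_X - (288 - 2q_X)/2) - 22q_X = (199 - q_X)q_X - 22q_X.
Maximising: ∂π_X/∂q_X = 177 - 2q_X = 0, giving q_X = 177/2.
Then q_O = (288 - 2·(177/2))/4 = 111/4.

27.75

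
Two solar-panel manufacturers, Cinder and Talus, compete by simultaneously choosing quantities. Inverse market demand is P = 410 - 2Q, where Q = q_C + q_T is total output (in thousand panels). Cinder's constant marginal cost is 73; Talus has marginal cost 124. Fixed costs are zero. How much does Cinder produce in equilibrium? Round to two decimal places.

64.67

Cinder's profit: π_C = (410 - 2Q)q_C - (73q_C). Setting ∂π_C/∂q_C = 0: 337 - 4q_C - 2(q_T) = 0.
Talus's first-order condition: 286 - 4q_T - 2(q_C) = 0.
So q_C = (337 - 2q_T)/4 and q_T = (286 - 2q_C)/4.
Substituting one into the other gives q_C = 194/3 and q_T = 235/6.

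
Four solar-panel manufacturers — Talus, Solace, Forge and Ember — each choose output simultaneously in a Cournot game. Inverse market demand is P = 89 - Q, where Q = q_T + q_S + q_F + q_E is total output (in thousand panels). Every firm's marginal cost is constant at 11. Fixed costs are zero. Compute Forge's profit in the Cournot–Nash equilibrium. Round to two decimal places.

A representative firm's profit is π_i = q_i(89 - Q) - 11q_i.
First-order condition (treating rivals' output as given): 78 - 2q_i - Σ_{j≠i} q_j = 0.
By symmetry each firm produces the same amount; substituting Σ_{j≠i} q_j = 3q_i yields q_i = 78/5.
Price P = 89 - 312/5 = 133/5.
Forge's profit: (133/5 - 11)·(78/5) = 243.3600.

243.36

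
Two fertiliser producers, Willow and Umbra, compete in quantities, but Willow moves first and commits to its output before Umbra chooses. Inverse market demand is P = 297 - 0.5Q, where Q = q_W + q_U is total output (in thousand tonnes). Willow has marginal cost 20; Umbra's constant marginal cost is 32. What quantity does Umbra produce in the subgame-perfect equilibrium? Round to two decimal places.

The follower Umbra best-responds to any q_W: π_U = (297 - 0.5Q)q_U - 32q_U.
Setting the follower's marginal profit to zero, 265 - (1/2)q_W - q_U = 0, i.e. q_U = (265 - (1/2)q_W).
Willow substitutes q_U(q_W) into its own profit: π_W = q_W(297 - (1/2)q_W - (265 - (1/2)q_W)/2) - 20q_W = (329/2 - (1/4)q_W)q_W - 20q_W.
Leader FOC: 289/2 - (1/2)q_W = 0, so q_W = 289.
Then q_U = (265 - (1/2)·289) = 241/2.

120.50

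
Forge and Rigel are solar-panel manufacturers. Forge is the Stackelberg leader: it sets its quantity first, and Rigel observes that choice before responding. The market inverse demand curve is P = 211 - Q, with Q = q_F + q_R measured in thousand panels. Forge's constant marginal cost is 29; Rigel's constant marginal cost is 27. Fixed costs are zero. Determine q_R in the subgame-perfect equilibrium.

Solve by backward induction. Given q_F, the follower Rigel maximises π_R = (211 - q_F - q_R)q_R - 27q_R.
Setting the follower's marginal profit to zero, 184 - q_F - 2q_R = 0, i.e. q_R = (184 - q_F)/2.
Forge substitutes q_R(q_F) into its own profit: π_F = q_F(211 - q_F - (184 - q_F)/2) - 29q_F = (119 - (1/2)q_F)q_F - 29q_F.
The leader's first-order condition 90 - q_F = 0 yields q_F = 90.
Then q_R = (184 - 90)/2 = 47.

47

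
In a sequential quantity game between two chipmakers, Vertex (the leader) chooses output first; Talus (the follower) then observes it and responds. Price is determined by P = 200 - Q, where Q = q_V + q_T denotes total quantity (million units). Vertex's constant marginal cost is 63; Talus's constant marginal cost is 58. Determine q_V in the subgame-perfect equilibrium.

66

The follower Talus best-responds to any q_V: π_T = (200 - Q)q_T - 58q_T.
Follower FOC: 142 - q_V - 2q_T = 0, so q_T(q_V) = (142 - q_V)/2.
The leader anticipates this reaction. Substituting into P = 200 - Q gives P = 129 - (1/2)q_V, so π_V = (129 - (1/2)q_V)q_V - 63q_V.
The leader's first-order condition 66 - q_V = 0 yields q_V = 66.
Then q_T = (142 - 66)/2 = 38.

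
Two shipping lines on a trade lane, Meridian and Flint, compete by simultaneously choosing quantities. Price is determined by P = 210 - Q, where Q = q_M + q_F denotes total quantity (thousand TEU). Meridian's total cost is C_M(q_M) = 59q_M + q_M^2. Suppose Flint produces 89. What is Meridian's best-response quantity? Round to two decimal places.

15.50

With the rival's output fixed at 89, Meridian's profit is π_M = (210 - 89 - q_M)q_M - (59q_M + q_M²) = (121 - q_M)q_M - (59q_M + q_M²).
∂π_M/∂q_M = 62 - 4q_M = 0, so q_M = 31/2.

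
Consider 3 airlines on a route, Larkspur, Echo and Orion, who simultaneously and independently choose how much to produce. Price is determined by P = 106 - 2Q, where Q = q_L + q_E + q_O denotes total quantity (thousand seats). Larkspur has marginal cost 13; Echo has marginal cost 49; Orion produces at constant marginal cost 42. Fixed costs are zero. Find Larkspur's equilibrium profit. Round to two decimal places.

780.13

Larkspur's profit: π_L = (106 - 2Q)q_L - (13q_L). Setting ∂π_L/∂q_L = 0: 93 - 4q_L - 2(q_E + q_O) = 0.
Echo's first-order condition: 57 - 4q_E - 2(q_L + q_O) = 0.
Orion's profit: π_O = (106 - 2Q)q_O - (42q_O). Setting ∂π_O/∂q_O = 0: 64 - 4q_O - 2(q_L + q_E) = 0.
Summing all 3 equations gives 214 − 8Q = 0, hence Q = 107/4.
Back-substituting: q_L = (93 − 107/2)/2 = 79/4, q_E = (57 − 107/2)/2 = 7/4, q_O = (64 − 107/2)/2 = 21/4.
Price P = 106 - 2·(107/4) = 105/2.
Larkspur's profit: (105/2 - 13)·(79/4) = 780.1250.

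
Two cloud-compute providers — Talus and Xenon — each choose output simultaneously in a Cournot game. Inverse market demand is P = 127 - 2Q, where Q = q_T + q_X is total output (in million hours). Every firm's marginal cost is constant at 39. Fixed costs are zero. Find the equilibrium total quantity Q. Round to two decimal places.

29.33

A representative firm's profit is π_i = q_i(127 - 2Q) - 39q_i.
First-order condition (treating rivals' output as given): 88 - 4q_i - 2q_j = 0.
By symmetry each firm produces the same amount; substituting q_j = q_i yields q_i = 88/6 = 44/3.
Total output Q = 44/3 + 44/3 = 88/3.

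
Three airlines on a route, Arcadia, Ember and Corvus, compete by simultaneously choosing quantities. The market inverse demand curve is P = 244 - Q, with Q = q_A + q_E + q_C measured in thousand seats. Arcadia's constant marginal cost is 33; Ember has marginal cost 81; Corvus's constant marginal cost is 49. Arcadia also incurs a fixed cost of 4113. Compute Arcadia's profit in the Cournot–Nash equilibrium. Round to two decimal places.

Arcadia's profit: π_A = (244 - Q)q_A - (33q_A). Setting ∂π_A/∂q_A = 0: 211 - 2q_A - (q_E + q_C) = 0.
Ember's profit: π_E = (244 - Q)q_E - (81q_E). Setting ∂π_E/∂q_E = 0: 163 - 2q_E - (q_A + q_C) = 0.
Corvus's profit: π_C = (244 - Q)q_C - (49q_C). Setting ∂π_C/∂q_C = 0: 195 - 2q_C - (q_A + q_E) = 0.
Summing all 3 equations gives 569 − 4Q = 0, hence Q = 569/4.
Back-substituting: q_A = (211 − 569/4) = 275/4, q_E = (163 − 569/4) = 83/4, q_C = (195 − 569/4) = 211/4.
Price P = 244 - 569/4 = 407/4.
Arcadia's profit: (407/4 - 33)·(275/4) - 4113 = 613.5625.

613.56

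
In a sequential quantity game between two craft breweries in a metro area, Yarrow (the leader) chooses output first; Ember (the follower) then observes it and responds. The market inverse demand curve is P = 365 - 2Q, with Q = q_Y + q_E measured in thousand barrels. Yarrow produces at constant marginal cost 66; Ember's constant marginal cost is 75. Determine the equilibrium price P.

Solve by backward induction. Given q_Y, the follower Ember maximises π_E = (365 - 2q_Y - 2q_E)q_E - 75q_E.
Follower FOC: 290 - 2q_Y - 4q_E = 0, so q_E(q_Y) = (290 - 2q_Y)/4.
The leader anticipates this reaction. Substituting into P = 365 - 2Q gives P = 220 - q_Y, so π_Y = (220 - q_Y)q_Y - 66q_Y.
Maximising: ∂π_Y/∂q_Y = 154 - 2q_Y = 0, giving q_Y = 77.
Then q_E = (290 - 2·77)/4 = 34.
Total output Q = 111, so price P = 365 - 2·111 = 143.

143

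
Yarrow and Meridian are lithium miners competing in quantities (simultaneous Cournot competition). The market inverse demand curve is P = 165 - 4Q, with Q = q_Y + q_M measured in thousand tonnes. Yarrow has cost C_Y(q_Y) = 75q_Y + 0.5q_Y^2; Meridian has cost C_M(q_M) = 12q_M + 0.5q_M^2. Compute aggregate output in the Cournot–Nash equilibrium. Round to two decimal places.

Yarrow's profit: π_Y = (165 - 4Q)q_Y - (75q_Y + (1/2)q_Y²). Setting ∂π_Y/∂q_Y = 0: 90 - 9q_Y - 4(q_M) = 0.
Meridian's profit: π_M = (165 - 4Q)q_M - (12q_M + (1/2)q_M²). Setting ∂π_M/∂q_M = 0: 153 - 9q_M - 4(q_Y) = 0.
Rearranging gives the reaction functions q_Y = (90 - 4q_M)/9 and q_M = (153 - 4q_Y)/9.
Substituting one into the other gives q_Y = 198/65 and q_M = 1017/65.
Total output Q = 198/65 + 1017/65 = 243/13.

18.69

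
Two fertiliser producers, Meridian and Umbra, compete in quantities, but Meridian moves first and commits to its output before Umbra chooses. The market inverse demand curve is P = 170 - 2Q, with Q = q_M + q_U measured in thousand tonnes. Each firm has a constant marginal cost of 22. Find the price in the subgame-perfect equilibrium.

The follower Umbra best-responds to any q_M: π_U = (170 - 2Q)q_U - 22q_U.
Follower FOC: 148 - 2q_M - 4q_U = 0, so q_U(q_M) = (148 - 2q_M)/4.
The leader anticipates this reaction. Substituting into P = 170 - 2Q gives P = 96 - q_M, so π_M = (96 - q_M)q_M - 22q_M.
Leader FOC: 74 - 2q_M = 0, so q_M = 37.
Then q_U = (148 - 2·37)/4 = 37/2.
Total output Q = 111/2, so price P = 170 - 2·(111/2) = 59.

59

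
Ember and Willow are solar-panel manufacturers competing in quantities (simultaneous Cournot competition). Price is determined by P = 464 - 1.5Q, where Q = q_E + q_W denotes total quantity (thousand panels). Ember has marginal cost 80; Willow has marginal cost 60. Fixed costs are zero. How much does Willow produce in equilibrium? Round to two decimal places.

94.22

Ember's profit: π_E = (464 - 1.5Q)q_E - (80q_E). Setting ∂π_E/∂q_E = 0: 384 - 3q_E - (3/2)(q_W) = 0.
Willow's first-order condition: 404 - 3q_W - (3/2)(q_E) = 0.
Rearranging gives the reaction functions q_E = (384 - (3/2)q_W)/3 and q_W = (404 - (3/2)q_E)/3.
Substituting one into the other gives q_E = 728/9 and q_W = 848/9.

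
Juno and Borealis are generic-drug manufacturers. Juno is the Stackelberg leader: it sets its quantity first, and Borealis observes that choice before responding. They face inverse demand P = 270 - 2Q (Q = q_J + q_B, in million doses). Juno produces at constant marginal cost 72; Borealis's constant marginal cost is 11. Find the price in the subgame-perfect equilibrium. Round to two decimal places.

106.25

Solve by backward induction. Given q_J, the follower Borealis maximises π_B = (270 - 2q_J - 2q_B)q_B - 11q_B.
Setting the follower's marginal profit to zero, 259 - 2q_J - 4q_B = 0, i.e. q_B = (259 - 2q_J)/4.
The leader anticipates this reaction. Substituting into P = 270 - 2Q gives P = 281/2 - q_J, so π_J = (281/2 - q_J)q_J - 72q_J.
The leader's first-order condition 137/2 - 2q_J = 0 yields q_J = 137/4.
Then q_B = (259 - 2·(137/4))/4 = 381/8.
Total output Q = 655/8, so price P = 270 - 2·(655/8) = 425/4.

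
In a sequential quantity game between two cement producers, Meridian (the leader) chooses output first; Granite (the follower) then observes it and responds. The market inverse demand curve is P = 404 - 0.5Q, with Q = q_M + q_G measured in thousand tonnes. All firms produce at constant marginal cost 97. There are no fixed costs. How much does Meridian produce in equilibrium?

Solve by backward induction. Given q_M, the follower Granite maximises π_G = (404 - (1/2)q_M - (1/2)q_G)q_G - 97q_G.
Follower FOC: 307 - (1/2)q_M - q_G = 0, so q_G(q_M) = (307 - (1/2)q_M).
The leader anticipates this reaction. Substituting into P = 404 - 0.5Q gives P = 501/2 - (1/4)q_M, so π_M = (501/2 - (1/4)q_M)q_M - 97q_M.
The leader's first-order condition 307/2 - (1/2)q_M = 0 yields q_M = 307.
Then q_G = (307 - (1/2)·307) = 307/2.

307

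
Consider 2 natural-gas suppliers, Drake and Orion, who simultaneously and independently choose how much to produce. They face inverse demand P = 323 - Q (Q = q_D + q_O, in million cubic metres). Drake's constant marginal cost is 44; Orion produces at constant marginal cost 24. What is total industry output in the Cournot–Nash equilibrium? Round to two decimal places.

Drake's profit: π_D = (323 - Q)q_D - (44q_D). Setting ∂π_D/∂q_D = 0: 279 - 2q_D - (q_O) = 0.
Orion's profit: π_O = (323 - Q)q_O - (24q_O). Setting ∂π_O/∂q_O = 0: 299 - 2q_O - (q_D) = 0.
Best responses: q_D = (279 - q_O)/2, q_O = (299 - q_D)/2.
Solving the pair: q_D = 259/3, q_O = 319/3.
Total output Q = 259/3 + 319/3 = 578/3.

192.67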